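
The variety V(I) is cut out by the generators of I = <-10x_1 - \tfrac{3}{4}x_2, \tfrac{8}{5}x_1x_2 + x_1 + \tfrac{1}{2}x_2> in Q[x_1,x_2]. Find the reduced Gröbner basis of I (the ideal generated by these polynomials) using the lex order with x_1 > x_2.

G = {x_1 + \tfrac{3}{40}x_2, x_2^{2} - \tfrac{85}{24}x_2}

Buchberger's algorithm terminates because the ascending chain of leading-term ideals stabilizes.

f_1 = -10x_1 - \tfrac{3}{4}x_2, LT = x_1.
f_2 = \tfrac{8}{5}x_1x_2 + x_1 + \tfrac{1}{2}x_2, LT = x_1x_2.

S(f_1,f_2): lcm = x_1x_2. S = -\tfrac{5}{8}x_1 + \tfrac{3}{40}x_2^{2} - \tfrac{5}{16}x_2.
  leading term x_1: subtract (\tfrac{1}{16})·f_1 from -\tfrac{5}{8}x_1 + \tfrac{3}{40}x_2^{2} - \tfrac{5}{16}x_2 → \tfrac{3}{40}x_2^{2} - \tfrac{17}{64}x_2
  leading term x_2^{2}: no divisor's leading term divides it; move \tfrac{3}{40}x_2^{2} to the remainder.
  leading term x_2: no divisor's leading term divides it; move -\tfrac{17}{64}x_2 to the remainder.
  remainder \tfrac{3}{40}x_2^{2} - \tfrac{17}{64}x_2 ≠ 0; add g_3 = \tfrac{3}{40}x_2^{2} - \tfrac{17}{64}x_2 to the basis.

The other S-polynomials (S(f_1,g_3), S(f_2,g_3)) all reduce to 0 modulo the current basis, so we have a Gröbner basis.
Inter-reduce: drop elements whose leading term is divisible by another's, tail-reduce, and make monic.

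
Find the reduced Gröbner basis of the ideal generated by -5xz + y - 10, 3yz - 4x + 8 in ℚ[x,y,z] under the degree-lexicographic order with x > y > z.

f_1 = -5xz + y - 10, LT = xz.
f_2 = 3yz - 4x + 8, LT = yz.

S(f_1,f_2): lcm = xyz. S = 4/3x² - ⅕y² - 8/3x + 2y.
  reduce S modulo (f_1, f_2):
  remainder 4/3x² - ⅕y² - 8/3x + 2y ≠ 0; add g_3 = 4/3x² - ⅕y² - 8/3x + 2y to the basis.

The other S-polynomials (S(f_1,g_3), S(f_2,g_3)) all reduce to 0 modulo the current basis, so we have a Gröbner basis.

G = {x² - 3/20y² - 2x + 3/2y, xz - ⅕y + 2, yz - 4/3x + 8/3}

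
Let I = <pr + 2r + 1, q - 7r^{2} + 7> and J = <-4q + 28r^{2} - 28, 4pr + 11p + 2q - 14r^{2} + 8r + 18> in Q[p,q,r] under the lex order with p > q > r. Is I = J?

Since reduced Gröbner bases are canonical representatives of ideals under a given ordering, it suffices to compute and compare them.
Buchberger on the first generating set:
f_1 = pr + 2r + 1, LT = pr.
f_2 = q - 7r^{2} + 7, LT = q.

The S-polynomials (S(f_1,f_2)) all reduce to 0 modulo the current basis, so we have a Gröbner basis.
Inter-reduce: drop elements whose leading term is divisible by another's, tail-reduce, and make monic.
Reduced Gröbner basis: {pr + 2r + 1, q - 7r^{2} + 7}.

Buchberger on the second generating set:
h_1 = -4q + 28r^{2} - 28, LT = q.
h_2 = 4pr + 11p + 2q - 14r^{2} + 8r + 18, LT = pr.

The S-polynomials (S(h_1,h_2)) all reduce to 0 modulo the current basis, so we have a Gröbner basis.
Inter-reduce: drop elements whose leading term is divisible by another's, tail-reduce, and make monic.
Reduced Gröbner basis: {pr + \tfrac{11}{4}p + 2r + 1, q - 7r^{2} + 7}.

These differ, so the ideals are not equal.
The same test decides containment: I ⊆ J iff every generator of I reduces to 0 modulo a Gröbner basis of J.

No, the ideals differ.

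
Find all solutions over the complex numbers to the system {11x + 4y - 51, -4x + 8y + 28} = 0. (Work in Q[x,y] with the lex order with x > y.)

{(5, -1)}

Compute a lex Gröbner basis by Buchberger's algorithm.
f_1 = 11x + 4y - 51, LT = x.
f_2 = -4x + 8y + 28, LT = x.

S(f_1,f_2): lcm = x. S = 26/11y + 26/11.
  leading term y: no divisor's leading term divides it; move 26/11y to the remainder.
  leading term 1: no divisor's leading term divides it; move 26/11 to the remainder.
  remainder 26/11y + 26/11 ≠ 0; add h_3 = 26/11y + 26/11 to the basis.

The other S-polynomials (S(f_1,h_3), S(f_2,h_3)) all reduce to 0 modulo the current basis, so we have a Gröbner basis.
Inter-reduce: drop elements whose leading term is divisible by another's, tail-reduce, and make monic.
Reduced Gröbner basis: {x - 5, y + 1}.

The lex basis is triangular: the last element involves only y. Solving y + 1 = 0 gives y ∈ {-1}; substituting each value into the earlier elements determines the remaining variables.
  y = -1: the earlier basis element becomes x - 5 = 0, giving x = 5 — point (5, -1).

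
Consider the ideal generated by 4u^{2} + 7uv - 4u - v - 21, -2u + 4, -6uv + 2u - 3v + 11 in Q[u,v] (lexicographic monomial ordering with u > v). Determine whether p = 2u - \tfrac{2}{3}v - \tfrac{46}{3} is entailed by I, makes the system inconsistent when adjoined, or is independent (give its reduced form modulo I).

Adjoining 2u - \tfrac{2}{3}v - \tfrac{46}{3} makes the ideal the whole ring: the system is inconsistent.

First compute the reduced Gröbner basis of I by Buchberger's algorithm.
f_1 = 4u^{2} + 7uv - 4u - v - 21, LT = u^{2}.
f_2 = -2u + 4, LT = u.
f_3 = -6uv + 2u - 3v + 11, LT = uv.

S(f_1,f_2): lcm = u^{2}. S = \tfrac{7}{4}uv + u - \tfrac{1}{4}v - \tfrac{21}{4}.
  leading term uv: subtract (-\tfrac{7}{8}v)·f_2 from \tfrac{7}{4}uv + u - \tfrac{1}{4}v - \tfrac{21}{4} → u + \tfrac{13}{4}v - \tfrac{21}{4}
  leading term u: subtract (-\tfrac{1}{2})·f_2 from u + \tfrac{13}{4}v - \tfrac{21}{4} → \tfrac{13}{4}v - \tfrac{13}{4}
  leading term v: no divisor's leading term divides it; move \tfrac{13}{4}v to the remainder.
  leading term 1: no divisor's leading term divides it; move -\tfrac{13}{4} to the remainder.
  remainder \tfrac{13}{4}v - \tfrac{13}{4} ≠ 0; add h_4 = \tfrac{13}{4}v - \tfrac{13}{4} to the basis.

The other S-polynomials (S(f_1,f_3), S(f_2,f_3), S(f_1,h_4), S(f_2,h_4), S(f_3,h_4)) all reduce to 0 modulo the current basis, so we have a Gröbner basis.
Inter-reduce: drop elements whose leading term is divisible by another's, tail-reduce, and make monic.
Reduced Gröbner basis: {u - 2, v - 1}.
Label its elements g_1 = u - 2, g_2 = v - 1.

Reduce p = 2u - \tfrac{2}{3}v - \tfrac{46}{3} modulo G:
  leading term u: subtract (2)·g_1 from 2u - \tfrac{2}{3}v - \tfrac{46}{3} → -\tfrac{2}{3}v - \tfrac{34}{3}
  leading term v: subtract (-\tfrac{2}{3})·g_2 from -\tfrac{2}{3}v - \tfrac{34}{3} → -12
  leading term 1: no divisor's leading term divides it; move -12 to the remainder.
  normal form = -12.
The normal form is nonzero, so p ∉ I. Since p minus its normal form lies in I, I + (p) = I + (r) where r = -12; decide whether this ideal is the whole ring.
Here r = -12 is a nonzero constant, hence a unit: 1 ∈ I + (p), the Gröbner basis of I + (p) is {1}, and the enlarged system has no common solution — adjoining p is inconsistent.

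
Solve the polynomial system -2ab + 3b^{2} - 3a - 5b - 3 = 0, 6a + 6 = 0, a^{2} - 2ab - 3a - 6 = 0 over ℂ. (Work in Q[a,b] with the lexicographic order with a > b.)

Compute a lex Gröbner basis by Buchberger's algorithm.
f_1 = -2ab - 3a + 3b^{2} - 5b - 3, LT = ab.
f_2 = 6a + 6, LT = a.
f_3 = a^{2} - 2ab - 3a - 6, LT = a^{2}.

S(f_1,f_2): lcm = ab. S = \tfrac{3}{2}a - \tfrac{3}{2}b^{2} + \tfrac{3}{2}b + \tfrac{3}{2}.
  leading term a: subtract (\tfrac{1}{4})·f_2 from \tfrac{3}{2}a - \tfrac{3}{2}b^{2} + \tfrac{3}{2}b + \tfrac{3}{2} → -\tfrac{3}{2}b^{2} + \tfrac{3}{2}b
  leading term b^{2}: no divisor's leading term divides it; move -\tfrac{3}{2}b^{2} to the remainder.
  leading term b: no divisor's leading term divides it; move \tfrac{3}{2}b to the remainder.
  remainder -\tfrac{3}{2}b^{2} + \tfrac{3}{2}b ≠ 0; add h_4 = -\tfrac{3}{2}b^{2} + \tfrac{3}{2}b to the basis.

S(f_2,f_3): lcm = a^{2}. S = 2ab + 4a + 6.
  leading term ab: subtract (-1)·f_1 from 2ab + 4a + 6 → a + 3b^{2} - 5b + 3
  leading term a: subtract (\tfrac{1}{6})·f_2 from a + 3b^{2} - 5b + 3 → 3b^{2} - 5b + 2
  leading term b^{2}: subtract (-2)·h_4 from 3b^{2} - 5b + 2 → -2b + 2
  leading term b: no divisor's leading term divides it; move -2b to the remainder.
  leading term 1: no divisor's leading term divides it; move 2 to the remainder.
  remainder -2b + 2 ≠ 0; add h_5 = -2b + 2 to the basis.

The other S-polynomials (S(f_1,f_3), S(f_1,h_4), S(f_2,h_4), S(f_3,h_4), S(f_1,h_5), S(f_2,h_5), S(f_3,h_5), S(h_4,h_5)) all reduce to 0 modulo the current basis, so we have a Gröbner basis.
Inter-reduce: drop elements whose leading term is divisible by another's, tail-reduce, and make monic.
Reduced Gröbner basis: {a + 1, b - 1}.

The lex basis is triangular: the last element involves only b. Solving b - 1 = 0 gives b ∈ {1}; substituting each value into the earlier elements determines the remaining variables.
  b = 1: the earlier basis element becomes a + 1 = 0, giving a = -1 — point (-1, 1).
Check: every point annihilates each of the original generators.
This is the nonlinear analogue of row-reducing a linear system.

{(-1, 1)}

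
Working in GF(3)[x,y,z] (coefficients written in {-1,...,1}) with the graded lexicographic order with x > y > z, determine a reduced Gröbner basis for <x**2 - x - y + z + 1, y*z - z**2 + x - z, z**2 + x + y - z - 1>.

The reduced Gröbner basis is the canonical form of the ideal for this ordering.

f_1 = x**2 - x - y + z + 1, LT = x**2.
f_2 = y*z - z**2 + x - z, LT = y*z.
f_3 = z**2 + x + y - z - 1, LT = z**2.

S(f_2,f_3): lcm = y*z**2. S = -z**3 - x*y + x*z - y**2 + y*z - z**2 + y.
  leading term z**3: subtract (-z)·f_3 from -z**3 - x*y + x*z - y**2 + y*z - z**2 + y → -x*y - x*z - y**2 - y*z + z**2 + y - z
  leading term x*y: no divisor's leading term divides it; move -x*y to the remainder.
  leading term x*z: no divisor's leading term divides it; move -x*z to the remainder.
  leading term y**2: no divisor's leading term divides it; move -y**2 to the remainder.
  leading term y*z: subtract (-1)·f_2 from -y*z + z**2 + y - z → x + y + z
  leading term x: no divisor's leading term divides it; move x to the remainder.
  leading term y: no divisor's leading term divides it; move y to the remainder.
  leading term z: no divisor's leading term divides it; move z to the remainder.
  remainder -x*y - x*z - y**2 + x + y + z ≠ 0; add g_4 = -x*y - x*z - y**2 + x + y + z to the basis.

S(f_1,g_4): lcm = x**2*y. S = -x**2*z - x*y**2 + x**2 + x*z - y**2 + y*z + y.
  leading term x**2*z: subtract (-z)·f_1 from -x**2*z - x*y**2 + x**2 + x*z - y**2 + y*z + y → -x*y**2 + x**2 - y**2 + z**2 + y + z
  leading term x*y**2: subtract (y)·g_4 from -x*y**2 + x**2 - y**2 + z**2 + y + z → x*y*z + y**3 + x**2 - x*y + y**2 - y*z + z**2 + y + z
  leading term x*y*z: subtract (x)·f_2 from x*y*z + y**3 + x**2 - x*y + y**2 - y*z + z**2 + y + z → x*z**2 + y**3 - x*y + x*z + y**2 - y*z + z**2 + y + z
  leading term x*z**2: subtract (x)·f_3 from x*z**2 + y**3 - x*y + x*z + y**2 - y*z + z**2 + y + z → y**3 - x**2 + x*y - x*z + y**2 - y*z + z**2 + x + y + z
  leading term y**3: no divisor's leading term divides it; move y**3 to the remainder.
  leading term x**2: subtract (-1)·f_1 from -x**2 + x*y - x*z + y**2 - y*z + z**2 + x + y + z → x*y - x*z + y**2 - y*z + z**2 - z + 1
  leading term x*y: subtract (-1)·g_4 from x*y - x*z + y**2 - y*z + z**2 - z + 1 → x*z - y*z + z**2 + x + y + 1
  leading term x*z: no divisor's leading term divides it; move x*z to the remainder.
  leading term y*z: subtract (-1)·f_2 from -y*z + z**2 + x + y + 1 → -x + y - z + 1
  leading term x: no divisor's leading term divides it; move -x to the remainder.
  leading term y: no divisor's leading term divides it; move y to the remainder.
  leading term z: no divisor's leading term divides it; move -z to the remainder.
  leading term 1: no divisor's leading term divides it; move 1 to the remainder.
  remainder y**3 + x*z - x + y - z + 1 ≠ 0; add g_5 = y**3 + x*z - x + y - z + 1 to the basis.

The other S-polynomials (S(f_1,f_2), S(f_1,f_3), S(f_2,g_4), S(f_3,g_4), S(f_1,g_5), S(f_2,g_5), S(f_3,g_5), S(g_4,g_5)) all reduce to 0 modulo the current basis, so we have a Gröbner basis.

G = {y**3 + x*z - x + y - z + 1, x**2 - x - y + z + 1, x*y + x*z + y**2 - x - y - z, y*z - x + y + z - 1, z**2 + x + y - z - 1}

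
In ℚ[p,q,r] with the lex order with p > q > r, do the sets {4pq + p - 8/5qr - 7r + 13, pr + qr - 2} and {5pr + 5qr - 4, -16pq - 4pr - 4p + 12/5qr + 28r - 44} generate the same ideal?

No, the ideals differ.

Equality of ideals is decidable: compute both reduced Gröbner bases (unique for the ordering) and check whether they agree.
Buchberger on the first generating set:
f_1 = 4pq + p - 8/5qr - 7r + 13, LT = pq.
f_2 = pr + qr - 2, LT = pr.

S(f_1,f_2): lcm = pqr. S = ¼pr - q²r - ⅖qr² + 2q - 7/4r² + 13/4r.
  reduce S modulo (f_1, f_2):
  remainder -q²r - ⅖qr² - ¼qr + 2q - 7/4r² + 13/4r + ½ ≠ 0; add g_3 = -q²r - ⅖qr² - ¼qr + 2q - 7/4r² + 13/4r + ½ to the basis.

The other S-polynomials (S(f_1,g_3), S(f_2,g_3)) all reduce to 0 modulo the current basis, so we have a Gröbner basis.
Inter-reduce: drop elements whose leading term is divisible by another's, tail-reduce, and make monic.
Reduced Gröbner basis: {pq + ¼p - ⅖qr - 7/4r + 13/4, pr + qr - 2, q²r + ⅖qr² + ¼qr - 2q + 7/4r² - 13/4r - ½}.

Buchberger on the second generating set:
h_1 = 5pr + 5qr - 4, LT = pr.
h_2 = -16pq - 4pr - 4p + 12/5qr + 28r - 44, LT = pq.

S(h_1,h_2): lcm = pqr. S = -¼pr² - ¼pr + q²r + 3/20qr² - ⅘q + 7/4r² - 11/4r.
  reduce S modulo (h_1, h_2):
  remainder q²r + ⅖qr² + ¼qr - ⅘q + 7/4r² - 59/20r - ⅕ ≠ 0; add k_3 = q²r + ⅖qr² + ¼qr - ⅘q + 7/4r² - 59/20r - ⅕ to the basis.

The other S-polynomials (S(h_1,k_3), S(h_2,k_3)) all reduce to 0 modulo the current basis, so we have a Gröbner basis.
Inter-reduce: drop elements whose leading term is divisible by another's, tail-reduce, and make monic.
Reduced Gröbner basis: {pq + ¼p - ⅖qr - 7/4r + 59/20, pr + qr - ⅘, q²r + ⅖qr² + ¼qr - ⅘q + 7/4r² - 59/20r - ⅕}.

These differ, so the ideals are not equal.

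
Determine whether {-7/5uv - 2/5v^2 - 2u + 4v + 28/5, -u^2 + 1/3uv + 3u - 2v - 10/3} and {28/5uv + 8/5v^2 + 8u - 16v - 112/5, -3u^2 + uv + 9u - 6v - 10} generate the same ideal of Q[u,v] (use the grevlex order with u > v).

Yes, the ideals are equal.

Since reduced Gröbner bases are canonical representatives of ideals under a given ordering, it suffices to compute and compare them.
Buchberger on the first generating set:
f_1 = -7/5uv - 2/5v^2 - 2u + 4v + 28/5, LT = uv.
f_2 = -u^2 + 1/3uv + 3u - 2v - 10/3, LT = u^2.

S(f_1,f_2): lcm = u^2v. S = 13/21uv^2 + 10/7u^2 + 1/7uv - 2v^2 - 4u - 10/3v.
  leading term uv^2: subtract (-65/147v)·f_1 from 13/21uv^2 + 10/7u^2 + 1/7uv - 2v^2 - 4u - 10/3v → -26/147v^3 + 10/7u^2 - 109/147uv - 34/147v^2 - 4u - 6/7v
  leading term v^3: no divisor's leading term divides it; move -26/147v^3 to the remainder.
  leading term u^2: subtract (-10/7)·f_2 from 10/7u^2 - 109/147uv - 34/147v^2 - 4u - 6/7v → -13/49uv - 34/147v^2 + 2/7u - 26/7v - 100/21
  leading term uv: subtract (65/343)·f_1 from -13/49uv - 34/147v^2 + 2/7u - 26/7v - 100/21 → -160/1029v^2 + 228/343u - 1534/343v - 856/147
  leading term v^2: no divisor's leading term divides it; move -160/1029v^2 to the remainder.
  leading term u: no divisor's leading term divides it; move 228/343u to the remainder.
  leading term v: no divisor's leading term divides it; move -1534/343v to the remainder.
  leading term 1: no divisor's leading term divides it; move -856/147 to the remainder.
  remainder -26/147v^3 - 160/1029v^2 + 228/343u - 1534/343v - 856/147 ≠ 0; add g_3 = -26/147v^3 - 160/1029v^2 + 228/343u - 1534/343v - 856/147 to the basis.

S(f_1,g_3): lcm = uv^3. S = 2/7v^4 + 50/91uv^2 - 20/7v^3 + 342/91u^2 - 177/7uv - 4v^2 - 428/13u.
  leading term v^4: subtract (-21/13v)·g_3 from 2/7v^4 + 50/91uv^2 - 20/7v^3 + 342/91u^2 - 177/7uv - 4v^2 - 428/13u → 50/91uv^2 - 1980/637v^3 + 342/91u^2 - 15423/637uv - 550/49v^2 - 428/13u - 856/91v
  leading term uv^2: subtract (-250/637v)·f_1 from 50/91uv^2 - 1980/637v^3 + 342/91u^2 - 15423/637uv - 550/49v^2 - 428/13u - 856/91v → -160/49v^3 + 342/91u^2 - 15923/637uv - 6150/637v^2 - 428/13u - 656/91v
  leading term v^3: subtract (240/13)·g_3 from -160/49v^3 + 342/91u^2 - 15923/637uv - 6150/637v^2 - 428/13u - 656/91v → 342/91u^2 - 15923/637uv - 30250/4459v^2 - 201524/4459u + 336016/4459v + 68480/637
  leading term u^2: subtract (-342/91)·f_2 from 342/91u^2 - 15923/637uv - 30250/4459v^2 - 201524/4459u + 336016/4459v + 68480/637 → -15125/637uv - 30250/4459v^2 - 151250/4459u + 302500/4459v + 60500/637
  leading term uv: subtract (75625/4459)·f_1 from -15125/637uv - 30250/4459v^2 - 151250/4459u + 302500/4459v + 60500/637 → 0
  remainder 0.

S(f_2,g_3): leading monomials are coprime, so the S-polynomial reduces to 0 (Buchberger's first criterion).
Every S-polynomial of the final basis reduces to 0, so we have a Gröbner basis.
Inter-reduce: drop elements whose leading term is divisible by another's, tail-reduce, and make monic.
Reduced Gröbner basis: {v^3 + 80/91v^2 - 342/91u + 177/7v + 428/13, u^2 + 2/21v^2 - 53/21u + 22/21v + 2, uv + 2/7v^2 + 10/7u - 20/7v - 4}.

Buchberger on the second generating set:
h_1 = 28/5uv + 8/5v^2 + 8u - 16v - 112/5, LT = uv.
h_2 = -3u^2 + uv + 9u - 6v - 10, LT = u^2.

S(h_1,h_2): lcm = u^2v. S = 13/21uv^2 + 10/7u^2 + 1/7uv - 2v^2 - 4u - 10/3v.
  leading term uv^2: subtract (65/588v)·h_1 from 13/21uv^2 + 10/7u^2 + 1/7uv - 2v^2 - 4u - 10/3v → -26/147v^3 + 10/7u^2 - 109/147uv - 34/147v^2 - 4u - 6/7v
  leading term v^3: no divisor's leading term divides it; move -26/147v^3 to the remainder.
  leading term u^2: subtract (-10/21)·h_2 from 10/7u^2 - 109/147uv - 34/147v^2 - 4u - 6/7v → -13/49uv - 34/147v^2 + 2/7u - 26/7v - 100/21
  leading term uv: subtract (-65/1372)·h_1 from -13/49uv - 34/147v^2 + 2/7u - 26/7v - 100/21 → -160/1029v^2 + 228/343u - 1534/343v - 856/147
  leading term v^2: no divisor's leading term divides it; move -160/1029v^2 to the remainder.
  leading term u: no divisor's leading term divides it; move 228/343u to the remainder.
  leading term v: no divisor's leading term divides it; move -1534/343v to the remainder.
  leading term 1: no divisor's leading term divides it; move -856/147 to the remainder.
  remainder -26/147v^3 - 160/1029v^2 + 228/343u - 1534/343v - 856/147 ≠ 0; add k_3 = -26/147v^3 - 160/1029v^2 + 228/343u - 1534/343v - 856/147 to the basis.

S(h_1,k_3): lcm = uv^3. S = 2/7v^4 + 50/91uv^2 - 20/7v^3 + 342/91u^2 - 177/7uv - 4v^2 - 428/13u.
  leading term v^4: subtract (-21/13v)·k_3 from 2/7v^4 + 50/91uv^2 - 20/7v^3 + 342/91u^2 - 177/7uv - 4v^2 - 428/13u → 50/91uv^2 - 1980/637v^3 + 342/91u^2 - 15423/637uv - 550/49v^2 - 428/13u - 856/91v
  leading term uv^2: subtract (125/1274v)·h_1 from 50/91uv^2 - 1980/637v^3 + 342/91u^2 - 15423/637uv - 550/49v^2 - 428/13u - 856/91v → -160/49v^3 + 342/91u^2 - 15923/637uv - 6150/637v^2 - 428/13u - 656/91v
  leading term v^3: subtract (240/13)·k_3 from -160/49v^3 + 342/91u^2 - 15923/637uv - 6150/637v^2 - 428/13u - 656/91v → 342/91u^2 - 15923/637uv - 30250/4459v^2 - 201524/4459u + 336016/4459v + 68480/637
  leading term u^2: subtract (-114/91)·h_2 from 342/91u^2 - 15923/637uv - 30250/4459v^2 - 201524/4459u + 336016/4459v + 68480/637 → -15125/637uv - 30250/4459v^2 - 151250/4459u + 302500/4459v + 60500/637
  leading term uv: subtract (-75625/17836)·h_1 from -15125/637uv - 30250/4459v^2 - 151250/4459u + 302500/4459v + 60500/637 → 0
  remainder 0.

S(h_2,k_3): leading monomials are coprime, so the S-polynomial reduces to 0 (Buchberger's first criterion).
Every S-polynomial of the final basis reduces to 0, so we have a Gröbner basis.
Inter-reduce: drop elements whose leading term is divisible by another's, tail-reduce, and make monic.
Reduced Gröbner basis: {v^3 + 80/91v^2 - 342/91u + 177/7v + 428/13, u^2 + 2/21v^2 - 53/21u + 22/21v + 2, uv + 2/7v^2 + 10/7u - 20/7v - 4}.

These coincide, so the ideals are equal.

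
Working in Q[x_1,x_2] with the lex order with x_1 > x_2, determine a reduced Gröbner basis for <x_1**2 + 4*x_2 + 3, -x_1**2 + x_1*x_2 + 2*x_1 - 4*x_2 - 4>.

G = {x_1 + 4*x_2**2 + 11*x_2 + 6, x_2**3 + 19/4*x_2**2 + 7*x_2 + 13/4}

Buchberger's algorithm terminates because the ascending chain of leading-term ideals stabilizes.

f_1 = x_1**2 + 4*x_2 + 3, LT = x_1**2.
f_2 = -x_1**2 + x_1*x_2 + 2*x_1 - 4*x_2 - 4, LT = x_1**2.

S(f_1,f_2): lcm = x_1**2. S = x_1*x_2 + 2*x_1 - 1.
  leading term x_1*x_2: no divisor's leading term divides it; move x_1*x_2 to the remainder.
  leading term x_1: no divisor's leading term divides it; move 2*x_1 to the remainder.
  leading term 1: no divisor's leading term divides it; move -1 to the remainder.
  remainder x_1*x_2 + 2*x_1 - 1 ≠ 0; add g_3 = x_1*x_2 + 2*x_1 - 1 to the basis.

S(f_1,g_3): lcm = x_1**2*x_2. S = -2*x_1**2 + x_1 + 4*x_2**2 + 3*x_2.
  leading term x_1**2: subtract (-2)·f_1 from -2*x_1**2 + x_1 + 4*x_2**2 + 3*x_2 → x_1 + 4*x_2**2 + 11*x_2 + 6
  leading term x_1: no divisor's leading term divides it; move x_1 to the remainder.
  leading term x_2**2: no divisor's leading term divides it; move 4*x_2**2 to the remainder.
  leading term x_2: no divisor's leading term divides it; move 11*x_2 to the remainder.
  leading term 1: no divisor's leading term divides it; move 6 to the remainder.
  remainder x_1 + 4*x_2**2 + 11*x_2 + 6 ≠ 0; add g_4 = x_1 + 4*x_2**2 + 11*x_2 + 6 to the basis.

S(g_3,g_4): lcm = x_1*x_2. S = 2*x_1 - 4*x_2**3 - 11*x_2**2 - 6*x_2 - 1.
  leading term x_1: subtract (2)·g_4 from 2*x_1 - 4*x_2**3 - 11*x_2**2 - 6*x_2 - 1 → -4*x_2**3 - 19*x_2**2 - 28*x_2 - 13
  leading term x_2**3: no divisor's leading term divides it; move -4*x_2**3 to the remainder.
  leading term x_2**2: no divisor's leading term divides it; move -19*x_2**2 to the remainder.
  leading term x_2: no divisor's leading term divides it; move -28*x_2 to the remainder.
  leading term 1: no divisor's leading term divides it; move -13 to the remainder.
  remainder -4*x_2**3 - 19*x_2**2 - 28*x_2 - 13 ≠ 0; add g_5 = -4*x_2**3 - 19*x_2**2 - 28*x_2 - 13 to the basis.

The other S-polynomials (S(f_2,g_3), S(f_1,g_4), S(f_2,g_4), S(f_1,g_5), S(f_2,g_5), S(g_3,g_5), S(g_4,g_5)) all reduce to 0 modulo the current basis, so we have a Gröbner basis.
Inter-reduce: drop elements whose leading term is divisible by another's, tail-reduce, and make monic.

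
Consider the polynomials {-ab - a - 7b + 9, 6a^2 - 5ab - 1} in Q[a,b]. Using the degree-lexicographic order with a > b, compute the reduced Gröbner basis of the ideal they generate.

This is the nonlinear analogue of row-reducing a linear system.

f_1 = -ab - a - 7b + 9, LT = ab.
f_2 = 6a^2 - 5ab - 1, LT = a^2.

S(f_1,f_2): lcm = a^2b. S = 5/6ab^2 + a^2 + 7ab - 9a + 1/6b.
  leading term ab^2: subtract (-5/6b)·f_1 from 5/6ab^2 + a^2 + 7ab - 9a + 1/6b → a^2 + 37/6ab - 35/6b^2 - 9a + 23/3b
  leading term a^2: subtract (1/6)·f_2 from a^2 + 37/6ab - 35/6b^2 - 9a + 23/3b → 7ab - 35/6b^2 - 9a + 23/3b + 1/6
  leading term ab: subtract (-7)·f_1 from 7ab - 35/6b^2 - 9a + 23/3b + 1/6 → -35/6b^2 - 16a - 124/3b + 379/6
  leading term b^2: no divisor's leading term divides it; move -35/6b^2 to the remainder.
  leading term a: no divisor's leading term divides it; move -16a to the remainder.
  leading term b: no divisor's leading term divides it; move -124/3b to the remainder.
  leading term 1: no divisor's leading term divides it; move 379/6 to the remainder.
  remainder -35/6b^2 - 16a - 124/3b + 379/6 ≠ 0; add g_3 = -35/6b^2 - 16a - 124/3b + 379/6 to the basis.

The other S-polynomials (S(f_1,g_3), S(f_2,g_3)) all reduce to 0 modulo the current basis, so we have a Gröbner basis.

G = {a^2 + 5/6a + 35/6b - 23/3, ab + a + 7b - 9, b^2 + 96/35a + 248/35b - 379/35}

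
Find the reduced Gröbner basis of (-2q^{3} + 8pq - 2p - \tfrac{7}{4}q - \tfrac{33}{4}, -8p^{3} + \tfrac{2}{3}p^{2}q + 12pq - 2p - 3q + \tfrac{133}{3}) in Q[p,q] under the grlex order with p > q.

G = {p^{3} - \tfrac{1}{12}p^{2}q - \tfrac{3}{2}pq + \tfrac{1}{4}p + \tfrac{3}{8}q - \tfrac{133}{24}, q^{3} - 4pq + p + \tfrac{7}{8}q + \tfrac{33}{8}}

f_1 = -2q^{3} + 8pq - 2p - \tfrac{7}{4}q - \tfrac{33}{4}, LT = q^{3}.
f_2 = -8p^{3} + \tfrac{2}{3}p^{2}q + 12pq - 2p - 3q + \tfrac{133}{3}, LT = p^{3}.

S(f_1,f_2): leading monomials are coprime, so the S-polynomial reduces to 0 (Buchberger's first criterion).
Every S-polynomial of the final basis reduces to 0, so we have a Gröbner basis.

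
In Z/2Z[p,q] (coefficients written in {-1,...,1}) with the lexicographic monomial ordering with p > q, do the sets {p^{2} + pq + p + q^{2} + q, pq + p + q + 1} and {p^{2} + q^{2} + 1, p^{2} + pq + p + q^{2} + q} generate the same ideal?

Yes, the ideals are equal.

Since reduced Gröbner bases are canonical representatives of ideals under a given ordering, it suffices to compute and compare them.
Buchberger on the first generating set:
f_1 = p^{2} + pq + p + q^{2} + q, LT = p^{2}.
f_2 = pq + p + q + 1, LT = pq.

S(f_1,f_2): lcm = p^{2}q. S = p^{2} + pq^{2} + p + q^{3} + q^{2}.
  reduce S modulo (f_1, f_2):
  remainder q^{3} + q^{2} ≠ 0; add g_3 = q^{3} + q^{2} to the basis.

The other S-polynomials (S(f_1,g_3), S(f_2,g_3)) all reduce to 0 modulo the current basis, so we have a Gröbner basis.
Inter-reduce: drop elements whose leading term is divisible by another's, tail-reduce, and make monic.
Reduced Gröbner basis: {p^{2} + q^{2} + 1, pq + p + q + 1, q^{3} + q^{2}}.

Buchberger on the second generating set:
h_1 = p^{2} + q^{2} + 1, LT = p^{2}.
h_2 = p^{2} + pq + p + q^{2} + q, LT = p^{2}.

S(h_1,h_2): lcm = p^{2}. S = pq + p + q + 1.
  reduce S modulo (h_1, h_2):
  remainder pq + p + q + 1 ≠ 0; add k_3 = pq + p + q + 1 to the basis.

S(h_1,k_3): lcm = p^{2}q. S = p^{2} + pq + p + q^{3} + q.
  reduce S modulo (h_1, h_2, k_3):
  remainder q^{3} + q^{2} ≠ 0; add k_4 = q^{3} + q^{2} to the basis.

The other S-polynomials (S(h_2,k_3), S(h_1,k_4), S(h_2,k_4), S(k_3,k_4)) all reduce to 0 modulo the current basis, so we have a Gröbner basis.
Inter-reduce: drop elements whose leading term is divisible by another's, tail-reduce, and make monic.
Reduced Gröbner basis: {p^{2} + q^{2} + 1, pq + p + q + 1, q^{3} + q^{2}}.

These coincide, so the ideals are equal.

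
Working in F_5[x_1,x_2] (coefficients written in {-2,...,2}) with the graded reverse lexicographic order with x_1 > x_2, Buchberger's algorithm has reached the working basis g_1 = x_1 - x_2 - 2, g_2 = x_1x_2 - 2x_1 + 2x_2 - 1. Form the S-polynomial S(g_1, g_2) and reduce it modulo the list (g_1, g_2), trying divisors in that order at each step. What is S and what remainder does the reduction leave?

S(g_1, g_2) = -x_2^{2} + 2x_1 + x_2 + 1; remainder on division = -x_2^{2} - 2x_2.

lcm(LM(g_1), LM(g_2)) = x_1x_2.
S = (lcm/LT(g_1))·g_1 − (lcm/LT(g_2))·g_2 = -x_2^{2} + 2x_1 + x_2 + 1.
Reduce S modulo (g_1, g_2) in that order:
  leading term x_2^{2}: no divisor's leading term divides it; move -x_2^{2} to the remainder.
  leading term x_1: subtract (2)·g_1 from 2x_1 + x_2 + 1 → -2x_2
  leading term x_2: no divisor's leading term divides it; move -2x_2 to the remainder.
The remainder -x_2^{2} - 2x_2 is nonzero, so it would be added as the next basis element.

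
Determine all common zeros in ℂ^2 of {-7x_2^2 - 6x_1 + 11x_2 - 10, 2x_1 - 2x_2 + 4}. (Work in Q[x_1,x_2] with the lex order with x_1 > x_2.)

Compute a lex Gröbner basis by Buchberger's algorithm.
f_1 = -6x_1 - 7x_2^2 + 11x_2 - 10, LT = x_1.
f_2 = 2x_1 - 2x_2 + 4, LT = x_1.

S(f_1,f_2): lcm = x_1. S = 7/6x_2^2 - 5/6x_2 - 1/3.
  leading term x_2^2: no divisor's leading term divides it; move 7/6x_2^2 to the remainder.
  leading term x_2: no divisor's leading term divides it; move -5/6x_2 to the remainder.
  leading term 1: no divisor's leading term divides it; move -1/3 to the remainder.
  remainder 7/6x_2^2 - 5/6x_2 - 1/3 ≠ 0; add h_3 = 7/6x_2^2 - 5/6x_2 - 1/3 to the basis.

The other S-polynomials (S(f_1,h_3), S(f_2,h_3)) all reduce to 0 modulo the current basis, so we have a Gröbner basis.
Inter-reduce: drop elements whose leading term is divisible by another's, tail-reduce, and make monic.
Reduced Gröbner basis: {x_1 - x_2 + 2, x_2^2 - 5/7x_2 - 2/7}.

Since the basis is lex-ordered, x_2^2 - 5/7x_2 - 2/7 is univariate in x_2. Its roots are {-2/7, 1}. Back-substituting each root into the other basis elements fixes the other coordinates.
  x_2 = -2/7: the earlier basis element becomes x_1 + 16/7 = 0, giving x_1 = -16/7 — point (-16/7, -2/7).
  x_2 = 1: the earlier basis element becomes x_1 + 1 = 0, giving x_1 = -1 — point (-1, 1).

{(-16/7, -2/7), (-1, 1)}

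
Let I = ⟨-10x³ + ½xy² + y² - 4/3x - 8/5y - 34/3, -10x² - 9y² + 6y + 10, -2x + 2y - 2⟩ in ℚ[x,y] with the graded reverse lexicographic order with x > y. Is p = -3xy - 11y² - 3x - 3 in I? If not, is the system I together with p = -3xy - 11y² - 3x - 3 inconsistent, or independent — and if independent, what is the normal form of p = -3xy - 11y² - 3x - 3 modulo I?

First compute the reduced Gröbner basis of I by Buchberger's algorithm.
f_1 = -10x³ + ½xy² + y² - 4/3x - 8/5y - 34/3, LT = x³.
f_2 = -10x² - 9y² + 6y + 10, LT = x².
f_3 = -2x + 2y - 2, LT = x.

S(f_1,f_2): lcm = x³. S = -19/20xy² + ⅗xy - 1/10y² + 17/15x + 4/25y + 17/15.
  leading term xy²: subtract (19/40y²)·f_3 from -19/20xy² + ⅗xy - 1/10y² + 17/15x + 4/25y + 17/15 → -19/20y³ + ⅗xy + 17/20y² + 17/15x + 4/25y + 17/15
  leading term y³: no divisor's leading term divides it; move -19/20y³ to the remainder.
  leading term xy: subtract (-3/10y)·f_3 from ⅗xy + 17/20y² + 17/15x + 4/25y + 17/15 → 29/20y² + 17/15x - 11/25y + 17/15
  leading term y²: no divisor's leading term divides it; move 29/20y² to the remainder.
  leading term x: subtract (-17/30)·f_3 from 17/15x - 11/25y + 17/15 → 52/75y
  leading term y: no divisor's leading term divides it; move 52/75y to the remainder.
  remainder -19/20y³ + 29/20y² + 52/75y ≠ 0; add h_4 = -19/20y³ + 29/20y² + 52/75y to the basis.

S(f_1,f_3): lcm = x³. S = x²y - 1/20xy² - x² - 1/10y² + 2/15x + 4/25y + 17/15.
  leading term x²y: subtract (-1/10y)·f_2 from x²y - 1/20xy² - x² - 1/10y² + 2/15x + 4/25y + 17/15 → -1/20xy² - 9/10y³ - x² + ½y² + 2/15x + 29/25y + 17/15
  leading term xy²: subtract (1/40y²)·f_3 from -1/20xy² - 9/10y³ - x² + ½y² + 2/15x + 29/25y + 17/15 → -19/20y³ - x² + 11/20y² + 2/15x + 29/25y + 17/15
  leading term y³: subtract (1)·h_4 from -19/20y³ - x² + 11/20y² + 2/15x + 29/25y + 17/15 → -x² - 9/10y² + 2/15x + 7/15y + 17/15
  leading term x²: subtract (1/10)·f_2 from -x² - 9/10y² + 2/15x + 7/15y + 17/15 → 2/15x - 2/15y + 2/15
  leading term x: subtract (-1/15)·f_3 from 2/15x - 2/15y + 2/15 → 0
  remainder 0.

S(f_2,f_3): lcm = x². S = xy + 9/10y² - x - ⅗y - 1.
  leading term xy: subtract (-½y)·f_3 from xy + 9/10y² - x - ⅗y - 1 → 19/10y² - x - 8/5y - 1
  leading term y²: no divisor's leading term divides it; move 19/10y² to the remainder.
  leading term x: subtract (½)·f_3 from -x - 8/5y - 1 → -13/5y
  leading term y: no divisor's leading term divides it; move -13/5y to the remainder.
  remainder 19/10y² - 13/5y ≠ 0; add h_5 = 19/10y² - 13/5y to the basis.

S(f_1,h_4): leading monomials are coprime, so the S-polynomial reduces to 0 (Buchberger's first criterion).
S(f_2,h_4): leading monomials are coprime, so the S-polynomial reduces to 0 (Buchberger's first criterion).
S(f_3,h_4): leading monomials are coprime, so the S-polynomial reduces to 0 (Buchberger's first criterion).
S(f_1,h_5): leading monomials are coprime, so the S-polynomial reduces to 0 (Buchberger's first criterion).
S(f_2,h_5): leading monomials are coprime, so the S-polynomial reduces to 0 (Buchberger's first criterion).
S(f_3,h_5): leading monomials are coprime, so the S-polynomial reduces to 0 (Buchberger's first criterion).
S(h_4,h_5): lcm = y³. S = -3/19y² - 208/285y.
  leading term y²: subtract (-30/361)·h_5 from -3/19y² - 208/285y → -5122/5415y
  leading term y: no divisor's leading term divides it; move -5122/5415y to the remainder.
  remainder -5122/5415y ≠ 0; add h_6 = -5122/5415y to the basis.

S(f_1,h_6): leading monomials are coprime, so the S-polynomial reduces to 0 (Buchberger's first criterion).
S(f_2,h_6): leading monomials are coprime, so the S-polynomial reduces to 0 (Buchberger's first criterion).
S(f_3,h_6): leading monomials are coprime, so the S-polynomial reduces to 0 (Buchberger's first criterion).
S(h_4,h_6): lcm = y³. S = -29/19y² - 208/285y.
  leading term y²: subtract (-290/361)·h_5 from -29/19y² - 208/285y → -15262/5415y
  leading term y: subtract (587/197)·h_6 from -15262/5415y → 0
  remainder 0.

S(h_5,h_6): lcm = y². S = -26/19y.
  leading term y: subtract (285/197)·h_6 from -26/19y → 0
  remainder 0.

Every S-polynomial of the final basis reduces to 0, so we have a Gröbner basis.
Inter-reduce: drop elements whose leading term is divisible by another's, tail-reduce, and make monic.
Reduced Gröbner basis: {x + 1, y}.
Label its elements g_1 = x + 1, g_2 = y.

Reduce p = -3xy - 11y² - 3x - 3 modulo G:
  leading term xy: subtract (-3y)·g_1 from -3xy - 11y² - 3x - 3 → -11y² - 3x + 3y - 3
  leading term y²: subtract (-11y)·g_2 from -11y² - 3x + 3y - 3 → -3x + 3y - 3
  leading term x: subtract (-3)·g_1 from -3x + 3y - 3 → 3y
  leading term y: subtract (3)·g_2 from 3y → 0
  normal form = 0.
Since the normal form is 0, p ∈ I.

-3xy - 11y² - 3x - 3 lies in I (it reduces to 0).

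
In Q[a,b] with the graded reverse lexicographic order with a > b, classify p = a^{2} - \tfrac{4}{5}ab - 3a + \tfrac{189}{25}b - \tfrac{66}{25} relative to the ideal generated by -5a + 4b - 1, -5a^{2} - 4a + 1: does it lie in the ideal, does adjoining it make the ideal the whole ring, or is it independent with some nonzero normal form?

First compute the reduced Gröbner basis of I by Buchberger's algorithm.
f_1 = -5a + 4b - 1, LT = a.
f_2 = -5a^{2} - 4a + 1, LT = a^{2}.

S(f_1,f_2): lcm = a^{2}. S = -\tfrac{4}{5}ab - \tfrac{3}{5}a + \tfrac{1}{5}.
  reduce S modulo (f_1, f_2):
  remainder -\tfrac{16}{25}b^{2} - \tfrac{8}{25}b + \tfrac{8}{25} ≠ 0; add h_3 = -\tfrac{16}{25}b^{2} - \tfrac{8}{25}b + \tfrac{8}{25} to the basis.

The other S-polynomials (S(f_1,h_3), S(f_2,h_3)) all reduce to 0 modulo the current basis, so we have a Gröbner basis.
Inter-reduce: drop elements whose leading term is divisible by another's, tail-reduce, and make monic.
Reduced Gröbner basis: {b^{2} + \tfrac{1}{2}b - \tfrac{1}{2}, a - \tfrac{4}{5}b + \tfrac{1}{5}}.
Label its elements g_1 = b^{2} + \tfrac{1}{2}b - \tfrac{1}{2}, g_2 = a - \tfrac{4}{5}b + \tfrac{1}{5}.

Reduce p = a^{2} - \tfrac{4}{5}ab - 3a + \tfrac{189}{25}b - \tfrac{66}{25} modulo G:
  leading term a^{2}: subtract (a)·g_2 from a^{2} - \tfrac{4}{5}ab - 3a + \tfrac{189}{25}b - \tfrac{66}{25} → -\tfrac{16}{5}a + \tfrac{189}{25}b - \tfrac{66}{25}
  leading term a: subtract (-\tfrac{16}{5})·g_2 from -\tfrac{16}{5}a + \tfrac{189}{25}b - \tfrac{66}{25} → 5b - 2
  leading term b: no divisor's leading term divides it; move 5b to the remainder.
  leading term 1: no divisor's leading term divides it; move -2 to the remainder.
  normal form = 5b - 2.
The normal form is nonzero, so p ∉ I. Since p minus its normal form lies in I, I + (p) = I + (r) where r = 5b - 2; decide whether this ideal is the whole ring.
Run Buchberger on G together with r (pairs among the g_i already reduce to 0 since G is a Gröbner basis):
g_1 = b^{2} + \tfrac{1}{2}b - \tfrac{1}{2}, LT = b^{2}.
g_2 = a - \tfrac{4}{5}b + \tfrac{1}{5}, LT = a.
r = 5b - 2, LT = b.

S(g_1,r): lcm = b^{2}. S = \tfrac{9}{10}b - \tfrac{1}{2}.
  reduce S modulo (g_1, g_2, r):
  remainder -\tfrac{7}{50} ≠ 0; add m_4 = -\tfrac{7}{50} to the basis.

The other S-polynomials (S(g_1,g_2), S(g_2,r), S(g_1,m_4), S(g_2,m_4), S(r,m_4)) all reduce to 0 modulo the current basis, so we have a Gröbner basis.
Inter-reduce: drop elements whose leading term is divisible by another's, tail-reduce, and make monic.
Reduced Gröbner basis: {1}.
The reduced Gröbner basis of I + (p) is {1}: the ideal is the whole ring, so the enlarged system has no common solution — adjoining p is inconsistent.

Adjoining a^{2} - \tfrac{4}{5}ab - 3a + \tfrac{189}{25}b - \tfrac{66}{25} makes the ideal the whole ring: the system is inconsistent.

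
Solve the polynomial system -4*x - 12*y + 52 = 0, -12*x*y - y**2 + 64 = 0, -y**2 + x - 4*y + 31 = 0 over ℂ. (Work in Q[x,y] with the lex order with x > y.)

{(1, 4)}

Compute a lex Gröbner basis by Buchberger's algorithm.
f_1 = -4*x - 12*y + 52, LT = x.
f_2 = -12*x*y - y**2 + 64, LT = x*y.
f_3 = x - y**2 - 4*y + 31, LT = x.

S(f_1,f_2): lcm = x*y. S = 35/12*y**2 - 13*y + 16/3.
  reduce S modulo (f_1, f_2, f_3):
  remainder 35/12*y**2 - 13*y + 16/3 ≠ 0; add h_4 = 35/12*y**2 - 13*y + 16/3 to the basis.

S(f_1,f_3): lcm = x. S = y**2 + 7*y - 44.
  reduce S modulo (f_1, f_2, f_3, h_4):
  remainder 401/35*y - 1604/35 ≠ 0; add h_5 = 401/35*y - 1604/35 to the basis.

The other S-polynomials (S(f_2,f_3), S(f_1,h_4), S(f_2,h_4), S(f_3,h_4), S(f_1,h_5), S(f_2,h_5), S(f_3,h_5), S(h_4,h_5)) all reduce to 0 modulo the current basis, so we have a Gröbner basis.
Inter-reduce: drop elements whose leading term is divisible by another's, tail-reduce, and make monic.
Reduced Gröbner basis: {x - 1, y - 4}.

Since the basis is lex-ordered, y - 4 is univariate in y. Its roots are {4}. Back-substituting each root into the other basis elements fixes the other coordinates.
  y = 4: the earlier basis element becomes x - 1 = 0, giving x = 1 — point (1, 4).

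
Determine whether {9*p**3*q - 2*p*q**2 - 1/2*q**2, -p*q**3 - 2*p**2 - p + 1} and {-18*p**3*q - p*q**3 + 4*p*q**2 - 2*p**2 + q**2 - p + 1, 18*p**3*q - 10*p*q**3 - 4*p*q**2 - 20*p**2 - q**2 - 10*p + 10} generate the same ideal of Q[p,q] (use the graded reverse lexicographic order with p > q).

Yes, the ideals are equal.

Two ideals are equal iff their reduced Gröbner bases coincide (the reduced basis is unique for a fixed ordering).
Buchberger on the first generating set:
f_1 = 9*p**3*q - 2*p*q**2 - 1/2*q**2, LT = p**3*q.
f_2 = -p*q**3 - 2*p**2 - p + 1, LT = p*q**3.

S(f_1,f_2): lcm = p**3*q**3. S = -2/9*p*q**4 - 2*p**4 - 1/18*q**4 - p**3 + p**2.
  leading term p*q**4: subtract (2/9*q)·f_2 from -2/9*p*q**4 - 2*p**4 - 1/18*q**4 - p**3 + p**2 → -2*p**4 - 1/18*q**4 - p**3 + 4/9*p**2*q + p**2 + 2/9*p*q - 2/9*q
  leading term p**4: no divisor's leading term divides it; move -2*p**4 to the remainder.
  leading term q**4: no divisor's leading term divides it; move -1/18*q**4 to the remainder.
  leading term p**3: no divisor's leading term divides it; move -p**3 to the remainder.
  leading term p**2*q: no divisor's leading term divides it; move 4/9*p**2*q to the remainder.
  leading term p**2: no divisor's leading term divides it; move p**2 to the remainder.
  leading term p*q: no divisor's leading term divides it; move 2/9*p*q to the remainder.
  leading term q: no divisor's leading term divides it; move -2/9*q to the remainder.
  remainder -2*p**4 - 1/18*q**4 - p**3 + 4/9*p**2*q + p**2 + 2/9*p*q - 2/9*q ≠ 0; add g_3 = -2*p**4 - 1/18*q**4 - p**3 + 4/9*p**2*q + p**2 + 2/9*p*q - 2/9*q to the basis.

S(f_1,g_3): lcm = p**4*q. S = -1/36*q**5 - 1/2*p**3*q + 1/2*p**2*q + 1/18*p*q**2 - 1/9*q**2.
  leading term q**5: no divisor's leading term divides it; move -1/36*q**5 to the remainder.
  leading term p**3*q: subtract (-1/18)·f_1 from -1/2*p**3*q + 1/2*p**2*q + 1/18*p*q**2 - 1/9*q**2 → 1/2*p**2*q - 1/18*p*q**2 - 5/36*q**2
  leading term p**2*q: no divisor's leading term divides it; move 1/2*p**2*q to the remainder.
  leading term p*q**2: no divisor's leading term divides it; move -1/18*p*q**2 to the remainder.
  leading term q**2: no divisor's leading term divides it; move -5/36*q**2 to the remainder.
  remainder -1/36*q**5 + 1/2*p**2*q - 1/18*p*q**2 - 5/36*q**2 ≠ 0; add g_4 = -1/36*q**5 + 1/2*p**2*q - 1/18*p*q**2 - 5/36*q**2 to the basis.

The other S-polynomials (S(f_2,g_3), S(f_1,g_4), S(f_2,g_4), S(g_3,g_4)) all reduce to 0 modulo the current basis, so we have a Gröbner basis.
Inter-reduce: drop elements whose leading term is divisible by another's, tail-reduce, and make monic.
Reduced Gröbner basis: {q**5 - 18*p**2*q + 2*p*q**2 + 5*q**2, p**4 + 1/36*q**4 + 1/2*p**3 - 2/9*p**2*q - 1/2*p**2 - 1/9*p*q + 1/9*q, p**3*q - 2/9*p*q**2 - 1/18*q**2, p*q**3 + 2*p**2 + p - 1}.

Buchberger on the second generating set:
h_1 = -18*p**3*q - p*q**3 + 4*p*q**2 - 2*p**2 + q**2 - p + 1, LT = p**3*q.
h_2 = 18*p**3*q - 10*p*q**3 - 4*p*q**2 - 20*p**2 - q**2 - 10*p + 10, LT = p**3*q.

S(h_1,h_2): lcm = p**3*q. S = 11/18*p*q**3 + 11/9*p**2 + 11/18*p - 11/18.
  leading term p*q**3: no divisor's leading term divides it; move 11/18*p*q**3 to the remainder.
  leading term p**2: no divisor's leading term divides it; move 11/9*p**2 to the remainder.
  leading term p: no divisor's leading term divides it; move 11/18*p to the remainder.
  leading term 1: no divisor's leading term divides it; move -11/18 to the remainder.
  remainder 11/18*p*q**3 + 11/9*p**2 + 11/18*p - 11/18 ≠ 0; add k_3 = 11/18*p*q**3 + 11/9*p**2 + 11/18*p - 11/18 to the basis.

S(h_1,k_3): lcm = p**3*q**3. S = 1/18*p*q**5 - 2/9*p*q**4 - 2*p**4 + 1/9*p**2*q**2 - 1/18*q**4 - p**3 + 1/18*p*q**2 + p**2 - 1/18*q**2.
  leading term p*q**5: subtract (1/11*q**2)·k_3 from 1/18*p*q**5 - 2/9*p*q**4 - 2*p**4 + 1/9*p**2*q**2 - 1/18*q**4 - p**3 + 1/18*p*q**2 + p**2 - 1/18*q**2 → -2/9*p*q**4 - 2*p**4 - 1/18*q**4 - p**3 + p**2
  leading term p*q**4: subtract (-4/11*q)·k_3 from -2/9*p*q**4 - 2*p**4 - 1/18*q**4 - p**3 + p**2 → -2*p**4 - 1/18*q**4 - p**3 + 4/9*p**2*q + p**2 + 2/9*p*q - 2/9*q
  leading term p**4: no divisor's leading term divides it; move -2*p**4 to the remainder.
  leading term q**4: no divisor's leading term divides it; move -1/18*q**4 to the remainder.
  leading term p**3: no divisor's leading term divides it; move -p**3 to the remainder.
  leading term p**2*q: no divisor's leading term divides it; move 4/9*p**2*q to the remainder.
  leading term p**2: no divisor's leading term divides it; move p**2 to the remainder.
  leading term p*q: no divisor's leading term divides it; move 2/9*p*q to the remainder.
  leading term q: no divisor's leading term divides it; move -2/9*q to the remainder.
  remainder -2*p**4 - 1/18*q**4 - p**3 + 4/9*p**2*q + p**2 + 2/9*p*q - 2/9*q ≠ 0; add k_4 = -2*p**4 - 1/18*q**4 - p**3 + 4/9*p**2*q + p**2 + 2/9*p*q - 2/9*q to the basis.

S(h_1,k_4): lcm = p**4*q. S = 1/18*p**2*q**3 - 1/36*q**5 - 1/2*p**3*q + 1/9*p**3 + 1/2*p**2*q + 1/18*p*q**2 + 1/18*p**2 - 1/9*q**2 - 1/18*p.
  leading term p**2*q**3: subtract (1/11*p)·k_3 from 1/18*p**2*q**3 - 1/36*q**5 - 1/2*p**3*q + 1/9*p**3 + 1/2*p**2*q + 1/18*p*q**2 + 1/18*p**2 - 1/9*q**2 - 1/18*p → -1/36*q**5 - 1/2*p**3*q + 1/2*p**2*q + 1/18*p*q**2 - 1/9*q**2
  leading term q**5: no divisor's leading term divides it; move -1/36*q**5 to the remainder.
  leading term p**3*q: subtract (1/36)·h_1 from -1/2*p**3*q + 1/2*p**2*q + 1/18*p*q**2 - 1/9*q**2 → 1/36*p*q**3 + 1/2*p**2*q - 1/18*p*q**2 + 1/18*p**2 - 5/36*q**2 + 1/36*p - 1/36
  leading term p*q**3: subtract (1/22)·k_3 from 1/36*p*q**3 + 1/2*p**2*q - 1/18*p*q**2 + 1/18*p**2 - 5/36*q**2 + 1/36*p - 1/36 → 1/2*p**2*q - 1/18*p*q**2 - 5/36*q**2
  leading term p**2*q: no divisor's leading term divides it; move 1/2*p**2*q to the remainder.
  leading term p*q**2: no divisor's leading term divides it; move -1/18*p*q**2 to the remainder.
  leading term q**2: no divisor's leading term divides it; move -5/36*q**2 to the remainder.
  remainder -1/36*q**5 + 1/2*p**2*q - 1/18*p*q**2 - 5/36*q**2 ≠ 0; add k_5 = -1/36*q**5 + 1/2*p**2*q - 1/18*p*q**2 - 5/36*q**2 to the basis.

The other S-polynomials (S(h_2,k_3), S(h_2,k_4), S(k_3,k_4), S(h_1,k_5), S(h_2,k_5), S(k_3,k_5), S(k_4,k_5)) all reduce to 0 modulo the current basis, so we have a Gröbner basis.
Inter-reduce: drop elements whose leading term is divisible by another's, tail-reduce, and make monic.
Reduced Gröbner basis: {q**5 - 18*p**2*q + 2*p*q**2 + 5*q**2, p**4 + 1/36*q**4 + 1/2*p**3 - 2/9*p**2*q - 1/2*p**2 - 1/9*p*q + 1/9*q, p**3*q - 2/9*p*q**2 - 1/18*q**2, p*q**3 + 2*p**2 + p - 1}.

Same reduced basis, so the two generating sets span the same ideal.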